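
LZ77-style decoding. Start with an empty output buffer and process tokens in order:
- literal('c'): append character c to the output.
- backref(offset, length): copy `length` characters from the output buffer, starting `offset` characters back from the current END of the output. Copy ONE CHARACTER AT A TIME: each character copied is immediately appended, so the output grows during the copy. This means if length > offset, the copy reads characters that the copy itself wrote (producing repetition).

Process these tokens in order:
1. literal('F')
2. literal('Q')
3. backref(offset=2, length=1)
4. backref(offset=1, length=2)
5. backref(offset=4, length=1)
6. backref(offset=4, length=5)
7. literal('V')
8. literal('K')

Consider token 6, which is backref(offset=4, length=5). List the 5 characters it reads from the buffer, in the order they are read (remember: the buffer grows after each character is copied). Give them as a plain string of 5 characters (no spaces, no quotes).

Token 1: literal('F'). Output: "F"
Token 2: literal('Q'). Output: "FQ"
Token 3: backref(off=2, len=1). Copied 'F' from pos 0. Output: "FQF"
Token 4: backref(off=1, len=2) (overlapping!). Copied 'FF' from pos 2. Output: "FQFFF"
Token 5: backref(off=4, len=1). Copied 'Q' from pos 1. Output: "FQFFFQ"
Token 6: backref(off=4, len=5). Buffer before: "FQFFFQ" (len 6)
  byte 1: read out[2]='F', append. Buffer now: "FQFFFQF"
  byte 2: read out[3]='F', append. Buffer now: "FQFFFQFF"
  byte 3: read out[4]='F', append. Buffer now: "FQFFFQFFF"
  byte 4: read out[5]='Q', append. Buffer now: "FQFFFQFFFQ"
  byte 5: read out[6]='F', append. Buffer now: "FQFFFQFFFQF"

Answer: FFFQF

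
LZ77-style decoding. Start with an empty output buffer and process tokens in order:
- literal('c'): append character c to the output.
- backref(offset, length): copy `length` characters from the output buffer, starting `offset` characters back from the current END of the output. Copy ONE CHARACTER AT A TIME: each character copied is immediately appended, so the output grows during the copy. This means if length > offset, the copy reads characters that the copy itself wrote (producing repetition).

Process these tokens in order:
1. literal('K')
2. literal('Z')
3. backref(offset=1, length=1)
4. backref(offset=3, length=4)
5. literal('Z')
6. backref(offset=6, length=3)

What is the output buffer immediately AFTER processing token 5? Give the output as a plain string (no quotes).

Token 1: literal('K'). Output: "K"
Token 2: literal('Z'). Output: "KZ"
Token 3: backref(off=1, len=1). Copied 'Z' from pos 1. Output: "KZZ"
Token 4: backref(off=3, len=4) (overlapping!). Copied 'KZZK' from pos 0. Output: "KZZKZZK"
Token 5: literal('Z'). Output: "KZZKZZKZ"

Answer: KZZKZZKZ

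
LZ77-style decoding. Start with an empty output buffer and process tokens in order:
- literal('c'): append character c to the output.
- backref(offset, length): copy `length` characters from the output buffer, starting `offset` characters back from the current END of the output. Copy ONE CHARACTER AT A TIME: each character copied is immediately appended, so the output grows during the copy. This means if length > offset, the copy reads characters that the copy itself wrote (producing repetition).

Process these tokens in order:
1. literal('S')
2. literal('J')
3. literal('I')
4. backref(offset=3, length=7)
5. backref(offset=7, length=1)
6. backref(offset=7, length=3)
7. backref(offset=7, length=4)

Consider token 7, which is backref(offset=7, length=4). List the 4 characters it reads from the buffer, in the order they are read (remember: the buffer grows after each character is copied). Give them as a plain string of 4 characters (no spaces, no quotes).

Answer: JISS

Derivation:
Token 1: literal('S'). Output: "S"
Token 2: literal('J'). Output: "SJ"
Token 3: literal('I'). Output: "SJI"
Token 4: backref(off=3, len=7) (overlapping!). Copied 'SJISJIS' from pos 0. Output: "SJISJISJIS"
Token 5: backref(off=7, len=1). Copied 'S' from pos 3. Output: "SJISJISJISS"
Token 6: backref(off=7, len=3). Copied 'JIS' from pos 4. Output: "SJISJISJISSJIS"
Token 7: backref(off=7, len=4). Buffer before: "SJISJISJISSJIS" (len 14)
  byte 1: read out[7]='J', append. Buffer now: "SJISJISJISSJISJ"
  byte 2: read out[8]='I', append. Buffer now: "SJISJISJISSJISJI"
  byte 3: read out[9]='S', append. Buffer now: "SJISJISJISSJISJIS"
  byte 4: read out[10]='S', append. Buffer now: "SJISJISJISSJISJISS"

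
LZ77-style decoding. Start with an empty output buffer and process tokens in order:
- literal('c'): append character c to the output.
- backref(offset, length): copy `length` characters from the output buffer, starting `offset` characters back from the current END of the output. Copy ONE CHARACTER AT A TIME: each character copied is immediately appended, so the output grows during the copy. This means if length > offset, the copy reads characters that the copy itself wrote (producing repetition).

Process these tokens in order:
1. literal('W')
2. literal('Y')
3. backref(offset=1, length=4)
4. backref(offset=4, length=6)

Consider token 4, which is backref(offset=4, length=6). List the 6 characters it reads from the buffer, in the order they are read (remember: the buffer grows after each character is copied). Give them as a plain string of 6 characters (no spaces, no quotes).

Answer: YYYYYY

Derivation:
Token 1: literal('W'). Output: "W"
Token 2: literal('Y'). Output: "WY"
Token 3: backref(off=1, len=4) (overlapping!). Copied 'YYYY' from pos 1. Output: "WYYYYY"
Token 4: backref(off=4, len=6). Buffer before: "WYYYYY" (len 6)
  byte 1: read out[2]='Y', append. Buffer now: "WYYYYYY"
  byte 2: read out[3]='Y', append. Buffer now: "WYYYYYYY"
  byte 3: read out[4]='Y', append. Buffer now: "WYYYYYYYY"
  byte 4: read out[5]='Y', append. Buffer now: "WYYYYYYYYY"
  byte 5: read out[6]='Y', append. Buffer now: "WYYYYYYYYYY"
  byte 6: read out[7]='Y', append. Buffer now: "WYYYYYYYYYYY"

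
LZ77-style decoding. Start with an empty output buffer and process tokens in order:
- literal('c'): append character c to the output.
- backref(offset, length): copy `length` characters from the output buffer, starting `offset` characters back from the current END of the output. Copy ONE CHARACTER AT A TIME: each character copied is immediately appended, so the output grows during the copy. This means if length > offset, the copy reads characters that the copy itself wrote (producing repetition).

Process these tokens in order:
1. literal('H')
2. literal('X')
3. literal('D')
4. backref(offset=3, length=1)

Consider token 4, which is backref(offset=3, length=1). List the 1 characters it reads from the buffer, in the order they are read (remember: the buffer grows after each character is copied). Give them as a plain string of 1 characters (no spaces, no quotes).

Token 1: literal('H'). Output: "H"
Token 2: literal('X'). Output: "HX"
Token 3: literal('D'). Output: "HXD"
Token 4: backref(off=3, len=1). Buffer before: "HXD" (len 3)
  byte 1: read out[0]='H', append. Buffer now: "HXDH"

Answer: H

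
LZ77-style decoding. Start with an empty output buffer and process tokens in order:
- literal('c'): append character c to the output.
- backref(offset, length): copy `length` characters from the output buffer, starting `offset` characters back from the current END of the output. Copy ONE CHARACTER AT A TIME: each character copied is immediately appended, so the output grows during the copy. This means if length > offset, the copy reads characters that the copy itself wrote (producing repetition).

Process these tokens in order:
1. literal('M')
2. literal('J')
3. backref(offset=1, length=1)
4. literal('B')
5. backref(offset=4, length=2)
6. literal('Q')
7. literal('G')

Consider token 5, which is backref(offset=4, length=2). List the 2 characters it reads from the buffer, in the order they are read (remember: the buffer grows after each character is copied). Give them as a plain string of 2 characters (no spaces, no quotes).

Answer: MJ

Derivation:
Token 1: literal('M'). Output: "M"
Token 2: literal('J'). Output: "MJ"
Token 3: backref(off=1, len=1). Copied 'J' from pos 1. Output: "MJJ"
Token 4: literal('B'). Output: "MJJB"
Token 5: backref(off=4, len=2). Buffer before: "MJJB" (len 4)
  byte 1: read out[0]='M', append. Buffer now: "MJJBM"
  byte 2: read out[1]='J', append. Buffer now: "MJJBMJ"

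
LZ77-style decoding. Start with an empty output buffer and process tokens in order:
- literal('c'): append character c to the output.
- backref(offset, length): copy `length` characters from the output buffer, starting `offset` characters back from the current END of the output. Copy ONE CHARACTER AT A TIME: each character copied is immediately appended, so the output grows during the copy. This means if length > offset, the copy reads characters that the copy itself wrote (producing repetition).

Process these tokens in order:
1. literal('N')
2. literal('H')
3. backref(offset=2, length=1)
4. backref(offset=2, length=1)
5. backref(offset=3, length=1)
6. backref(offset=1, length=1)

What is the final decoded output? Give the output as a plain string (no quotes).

Answer: NHNHHH

Derivation:
Token 1: literal('N'). Output: "N"
Token 2: literal('H'). Output: "NH"
Token 3: backref(off=2, len=1). Copied 'N' from pos 0. Output: "NHN"
Token 4: backref(off=2, len=1). Copied 'H' from pos 1. Output: "NHNH"
Token 5: backref(off=3, len=1). Copied 'H' from pos 1. Output: "NHNHH"
Token 6: backref(off=1, len=1). Copied 'H' from pos 4. Output: "NHNHHH"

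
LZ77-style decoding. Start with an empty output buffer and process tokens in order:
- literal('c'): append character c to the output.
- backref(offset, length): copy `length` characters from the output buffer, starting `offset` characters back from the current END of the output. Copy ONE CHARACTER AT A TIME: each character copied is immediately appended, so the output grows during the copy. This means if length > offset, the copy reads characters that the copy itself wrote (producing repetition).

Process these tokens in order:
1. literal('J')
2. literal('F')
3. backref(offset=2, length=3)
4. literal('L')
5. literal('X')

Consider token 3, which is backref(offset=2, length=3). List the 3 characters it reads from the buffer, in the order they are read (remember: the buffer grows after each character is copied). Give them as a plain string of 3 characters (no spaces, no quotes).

Token 1: literal('J'). Output: "J"
Token 2: literal('F'). Output: "JF"
Token 3: backref(off=2, len=3). Buffer before: "JF" (len 2)
  byte 1: read out[0]='J', append. Buffer now: "JFJ"
  byte 2: read out[1]='F', append. Buffer now: "JFJF"
  byte 3: read out[2]='J', append. Buffer now: "JFJFJ"

Answer: JFJ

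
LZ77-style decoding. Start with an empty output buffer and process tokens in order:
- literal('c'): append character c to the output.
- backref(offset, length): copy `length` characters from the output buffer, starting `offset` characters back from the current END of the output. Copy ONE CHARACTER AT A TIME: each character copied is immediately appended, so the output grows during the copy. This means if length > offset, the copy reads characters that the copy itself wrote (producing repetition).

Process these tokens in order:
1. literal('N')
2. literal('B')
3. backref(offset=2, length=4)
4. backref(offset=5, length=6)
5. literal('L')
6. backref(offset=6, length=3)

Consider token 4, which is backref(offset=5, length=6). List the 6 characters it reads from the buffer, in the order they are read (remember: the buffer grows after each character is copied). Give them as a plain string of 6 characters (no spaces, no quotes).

Answer: BNBNBB

Derivation:
Token 1: literal('N'). Output: "N"
Token 2: literal('B'). Output: "NB"
Token 3: backref(off=2, len=4) (overlapping!). Copied 'NBNB' from pos 0. Output: "NBNBNB"
Token 4: backref(off=5, len=6). Buffer before: "NBNBNB" (len 6)
  byte 1: read out[1]='B', append. Buffer now: "NBNBNBB"
  byte 2: read out[2]='N', append. Buffer now: "NBNBNBBN"
  byte 3: read out[3]='B', append. Buffer now: "NBNBNBBNB"
  byte 4: read out[4]='N', append. Buffer now: "NBNBNBBNBN"
  byte 5: read out[5]='B', append. Buffer now: "NBNBNBBNBNB"
  byte 6: read out[6]='B', append. Buffer now: "NBNBNBBNBNBB"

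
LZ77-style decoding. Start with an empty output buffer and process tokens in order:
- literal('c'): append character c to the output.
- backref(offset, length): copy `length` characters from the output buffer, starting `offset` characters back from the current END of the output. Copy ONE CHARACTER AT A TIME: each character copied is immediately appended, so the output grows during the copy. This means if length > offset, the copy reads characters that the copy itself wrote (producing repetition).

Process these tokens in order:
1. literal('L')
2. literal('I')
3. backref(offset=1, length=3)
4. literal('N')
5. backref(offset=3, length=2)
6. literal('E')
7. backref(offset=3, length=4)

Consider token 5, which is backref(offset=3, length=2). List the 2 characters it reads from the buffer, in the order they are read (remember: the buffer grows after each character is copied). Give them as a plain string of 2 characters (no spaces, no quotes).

Answer: II

Derivation:
Token 1: literal('L'). Output: "L"
Token 2: literal('I'). Output: "LI"
Token 3: backref(off=1, len=3) (overlapping!). Copied 'III' from pos 1. Output: "LIIII"
Token 4: literal('N'). Output: "LIIIIN"
Token 5: backref(off=3, len=2). Buffer before: "LIIIIN" (len 6)
  byte 1: read out[3]='I', append. Buffer now: "LIIIINI"
  byte 2: read out[4]='I', append. Buffer now: "LIIIINII"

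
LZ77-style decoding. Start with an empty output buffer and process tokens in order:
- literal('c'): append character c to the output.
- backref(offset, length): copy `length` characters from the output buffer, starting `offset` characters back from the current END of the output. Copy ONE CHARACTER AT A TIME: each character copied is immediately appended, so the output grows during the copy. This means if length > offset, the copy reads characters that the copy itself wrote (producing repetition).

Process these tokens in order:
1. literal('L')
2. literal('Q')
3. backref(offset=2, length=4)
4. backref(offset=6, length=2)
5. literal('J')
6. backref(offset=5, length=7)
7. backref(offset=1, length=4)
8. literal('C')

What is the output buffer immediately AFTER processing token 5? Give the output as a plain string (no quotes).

Token 1: literal('L'). Output: "L"
Token 2: literal('Q'). Output: "LQ"
Token 3: backref(off=2, len=4) (overlapping!). Copied 'LQLQ' from pos 0. Output: "LQLQLQ"
Token 4: backref(off=6, len=2). Copied 'LQ' from pos 0. Output: "LQLQLQLQ"
Token 5: literal('J'). Output: "LQLQLQLQJ"

Answer: LQLQLQLQJ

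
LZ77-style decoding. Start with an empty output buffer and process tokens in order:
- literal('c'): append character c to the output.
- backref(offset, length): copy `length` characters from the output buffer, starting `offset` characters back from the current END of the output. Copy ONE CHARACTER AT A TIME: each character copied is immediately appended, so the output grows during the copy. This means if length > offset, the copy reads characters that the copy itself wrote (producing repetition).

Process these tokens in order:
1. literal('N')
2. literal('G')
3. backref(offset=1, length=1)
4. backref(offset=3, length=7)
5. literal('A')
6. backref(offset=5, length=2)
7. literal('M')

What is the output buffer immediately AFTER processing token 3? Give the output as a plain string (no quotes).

Answer: NGG

Derivation:
Token 1: literal('N'). Output: "N"
Token 2: literal('G'). Output: "NG"
Token 3: backref(off=1, len=1). Copied 'G' from pos 1. Output: "NGG"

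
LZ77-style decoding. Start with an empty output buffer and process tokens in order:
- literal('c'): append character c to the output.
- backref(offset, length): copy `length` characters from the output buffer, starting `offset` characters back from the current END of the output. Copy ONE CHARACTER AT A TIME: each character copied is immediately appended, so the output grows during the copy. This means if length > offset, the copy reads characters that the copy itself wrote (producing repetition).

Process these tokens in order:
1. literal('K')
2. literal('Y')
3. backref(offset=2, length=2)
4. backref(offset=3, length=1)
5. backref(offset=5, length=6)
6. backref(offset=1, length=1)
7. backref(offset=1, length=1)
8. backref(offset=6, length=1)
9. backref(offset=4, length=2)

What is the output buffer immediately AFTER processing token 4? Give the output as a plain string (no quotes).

Answer: KYKYY

Derivation:
Token 1: literal('K'). Output: "K"
Token 2: literal('Y'). Output: "KY"
Token 3: backref(off=2, len=2). Copied 'KY' from pos 0. Output: "KYKY"
Token 4: backref(off=3, len=1). Copied 'Y' from pos 1. Output: "KYKYY"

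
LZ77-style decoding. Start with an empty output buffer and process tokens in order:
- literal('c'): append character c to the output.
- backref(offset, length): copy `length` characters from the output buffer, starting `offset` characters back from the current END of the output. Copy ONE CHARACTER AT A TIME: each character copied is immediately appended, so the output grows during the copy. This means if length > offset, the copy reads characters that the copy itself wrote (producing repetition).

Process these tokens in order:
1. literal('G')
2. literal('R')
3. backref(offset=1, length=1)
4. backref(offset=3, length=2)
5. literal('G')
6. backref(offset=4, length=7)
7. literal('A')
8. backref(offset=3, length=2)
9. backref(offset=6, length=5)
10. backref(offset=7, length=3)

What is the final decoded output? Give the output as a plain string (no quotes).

Token 1: literal('G'). Output: "G"
Token 2: literal('R'). Output: "GR"
Token 3: backref(off=1, len=1). Copied 'R' from pos 1. Output: "GRR"
Token 4: backref(off=3, len=2). Copied 'GR' from pos 0. Output: "GRRGR"
Token 5: literal('G'). Output: "GRRGRG"
Token 6: backref(off=4, len=7) (overlapping!). Copied 'RGRGRGR' from pos 2. Output: "GRRGRGRGRGRGR"
Token 7: literal('A'). Output: "GRRGRGRGRGRGRA"
Token 8: backref(off=3, len=2). Copied 'GR' from pos 11. Output: "GRRGRGRGRGRGRAGR"
Token 9: backref(off=6, len=5). Copied 'RGRAG' from pos 10. Output: "GRRGRGRGRGRGRAGRRGRAG"
Token 10: backref(off=7, len=3). Copied 'GRR' from pos 14. Output: "GRRGRGRGRGRGRAGRRGRAGGRR"

Answer: GRRGRGRGRGRGRAGRRGRAGGRR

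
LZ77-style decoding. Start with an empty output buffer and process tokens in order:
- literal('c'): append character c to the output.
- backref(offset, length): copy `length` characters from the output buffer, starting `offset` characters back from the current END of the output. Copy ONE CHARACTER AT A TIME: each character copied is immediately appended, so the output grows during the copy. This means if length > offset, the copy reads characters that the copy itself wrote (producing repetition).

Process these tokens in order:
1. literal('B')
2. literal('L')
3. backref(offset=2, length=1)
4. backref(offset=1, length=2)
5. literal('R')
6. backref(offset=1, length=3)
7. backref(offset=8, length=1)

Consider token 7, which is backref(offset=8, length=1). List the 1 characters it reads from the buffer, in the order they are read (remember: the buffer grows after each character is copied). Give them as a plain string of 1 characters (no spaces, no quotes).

Token 1: literal('B'). Output: "B"
Token 2: literal('L'). Output: "BL"
Token 3: backref(off=2, len=1). Copied 'B' from pos 0. Output: "BLB"
Token 4: backref(off=1, len=2) (overlapping!). Copied 'BB' from pos 2. Output: "BLBBB"
Token 5: literal('R'). Output: "BLBBBR"
Token 6: backref(off=1, len=3) (overlapping!). Copied 'RRR' from pos 5. Output: "BLBBBRRRR"
Token 7: backref(off=8, len=1). Buffer before: "BLBBBRRRR" (len 9)
  byte 1: read out[1]='L', append. Buffer now: "BLBBBRRRRL"

Answer: L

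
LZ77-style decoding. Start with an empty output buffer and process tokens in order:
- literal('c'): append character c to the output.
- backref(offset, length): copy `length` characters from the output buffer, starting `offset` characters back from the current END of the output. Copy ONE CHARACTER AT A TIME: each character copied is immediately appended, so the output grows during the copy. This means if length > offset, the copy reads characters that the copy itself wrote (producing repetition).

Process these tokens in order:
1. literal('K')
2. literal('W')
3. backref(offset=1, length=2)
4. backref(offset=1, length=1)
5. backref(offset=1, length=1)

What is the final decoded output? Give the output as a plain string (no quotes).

Answer: KWWWWW

Derivation:
Token 1: literal('K'). Output: "K"
Token 2: literal('W'). Output: "KW"
Token 3: backref(off=1, len=2) (overlapping!). Copied 'WW' from pos 1. Output: "KWWW"
Token 4: backref(off=1, len=1). Copied 'W' from pos 3. Output: "KWWWW"
Token 5: backref(off=1, len=1). Copied 'W' from pos 4. Output: "KWWWWW"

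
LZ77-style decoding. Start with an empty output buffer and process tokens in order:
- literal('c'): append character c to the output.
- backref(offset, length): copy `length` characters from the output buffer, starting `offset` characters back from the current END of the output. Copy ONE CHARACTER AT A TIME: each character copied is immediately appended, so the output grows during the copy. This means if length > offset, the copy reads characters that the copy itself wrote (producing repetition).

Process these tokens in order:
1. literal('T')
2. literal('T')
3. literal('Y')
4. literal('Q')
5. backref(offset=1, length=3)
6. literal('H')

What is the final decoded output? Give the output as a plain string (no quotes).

Token 1: literal('T'). Output: "T"
Token 2: literal('T'). Output: "TT"
Token 3: literal('Y'). Output: "TTY"
Token 4: literal('Q'). Output: "TTYQ"
Token 5: backref(off=1, len=3) (overlapping!). Copied 'QQQ' from pos 3. Output: "TTYQQQQ"
Token 6: literal('H'). Output: "TTYQQQQH"

Answer: TTYQQQQH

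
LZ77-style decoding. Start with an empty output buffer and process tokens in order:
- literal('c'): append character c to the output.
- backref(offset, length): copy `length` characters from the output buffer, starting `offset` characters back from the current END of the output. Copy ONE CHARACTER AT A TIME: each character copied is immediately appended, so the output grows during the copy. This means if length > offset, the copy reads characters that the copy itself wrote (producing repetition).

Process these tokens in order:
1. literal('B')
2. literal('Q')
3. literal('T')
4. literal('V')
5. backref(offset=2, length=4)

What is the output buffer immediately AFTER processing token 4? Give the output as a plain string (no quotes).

Answer: BQTV

Derivation:
Token 1: literal('B'). Output: "B"
Token 2: literal('Q'). Output: "BQ"
Token 3: literal('T'). Output: "BQT"
Token 4: literal('V'). Output: "BQTV"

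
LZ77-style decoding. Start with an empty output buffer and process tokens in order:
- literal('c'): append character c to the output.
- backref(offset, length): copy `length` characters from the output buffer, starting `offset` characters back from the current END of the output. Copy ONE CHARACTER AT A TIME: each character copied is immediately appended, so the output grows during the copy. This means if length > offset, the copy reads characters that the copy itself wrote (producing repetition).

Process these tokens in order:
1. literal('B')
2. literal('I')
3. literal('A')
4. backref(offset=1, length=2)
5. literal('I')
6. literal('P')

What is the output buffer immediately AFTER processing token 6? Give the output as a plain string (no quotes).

Answer: BIAAAIP

Derivation:
Token 1: literal('B'). Output: "B"
Token 2: literal('I'). Output: "BI"
Token 3: literal('A'). Output: "BIA"
Token 4: backref(off=1, len=2) (overlapping!). Copied 'AA' from pos 2. Output: "BIAAA"
Token 5: literal('I'). Output: "BIAAAI"
Token 6: literal('P'). Output: "BIAAAIP"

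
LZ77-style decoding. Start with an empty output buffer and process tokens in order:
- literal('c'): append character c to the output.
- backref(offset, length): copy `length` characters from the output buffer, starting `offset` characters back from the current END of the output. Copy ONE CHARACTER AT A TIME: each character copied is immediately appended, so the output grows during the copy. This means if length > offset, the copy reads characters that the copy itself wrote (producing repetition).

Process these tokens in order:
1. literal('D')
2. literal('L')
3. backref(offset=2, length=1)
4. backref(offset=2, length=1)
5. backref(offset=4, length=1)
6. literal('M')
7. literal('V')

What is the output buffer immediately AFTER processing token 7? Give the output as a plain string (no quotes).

Answer: DLDLDMV

Derivation:
Token 1: literal('D'). Output: "D"
Token 2: literal('L'). Output: "DL"
Token 3: backref(off=2, len=1). Copied 'D' from pos 0. Output: "DLD"
Token 4: backref(off=2, len=1). Copied 'L' from pos 1. Output: "DLDL"
Token 5: backref(off=4, len=1). Copied 'D' from pos 0. Output: "DLDLD"
Token 6: literal('M'). Output: "DLDLDM"
Token 7: literal('V'). Output: "DLDLDMV"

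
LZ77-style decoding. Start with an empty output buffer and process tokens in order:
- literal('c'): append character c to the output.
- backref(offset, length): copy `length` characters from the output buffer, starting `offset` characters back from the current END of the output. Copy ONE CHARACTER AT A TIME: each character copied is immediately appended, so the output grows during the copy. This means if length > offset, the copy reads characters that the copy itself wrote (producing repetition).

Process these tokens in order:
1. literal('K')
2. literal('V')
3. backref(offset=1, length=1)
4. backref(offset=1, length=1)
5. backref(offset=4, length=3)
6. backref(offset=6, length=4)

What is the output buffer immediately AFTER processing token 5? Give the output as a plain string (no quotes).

Token 1: literal('K'). Output: "K"
Token 2: literal('V'). Output: "KV"
Token 3: backref(off=1, len=1). Copied 'V' from pos 1. Output: "KVV"
Token 4: backref(off=1, len=1). Copied 'V' from pos 2. Output: "KVVV"
Token 5: backref(off=4, len=3). Copied 'KVV' from pos 0. Output: "KVVVKVV"

Answer: KVVVKVV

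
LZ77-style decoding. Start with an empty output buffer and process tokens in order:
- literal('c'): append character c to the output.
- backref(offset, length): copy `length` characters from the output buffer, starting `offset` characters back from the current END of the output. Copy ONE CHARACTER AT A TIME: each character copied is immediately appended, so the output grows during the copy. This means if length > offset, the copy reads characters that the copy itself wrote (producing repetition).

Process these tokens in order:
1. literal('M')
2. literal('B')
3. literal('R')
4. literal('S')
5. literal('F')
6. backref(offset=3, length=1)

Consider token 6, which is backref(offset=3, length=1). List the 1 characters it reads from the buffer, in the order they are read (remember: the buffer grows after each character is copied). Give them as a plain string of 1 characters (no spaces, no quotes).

Answer: R

Derivation:
Token 1: literal('M'). Output: "M"
Token 2: literal('B'). Output: "MB"
Token 3: literal('R'). Output: "MBR"
Token 4: literal('S'). Output: "MBRS"
Token 5: literal('F'). Output: "MBRSF"
Token 6: backref(off=3, len=1). Buffer before: "MBRSF" (len 5)
  byte 1: read out[2]='R', append. Buffer now: "MBRSFR"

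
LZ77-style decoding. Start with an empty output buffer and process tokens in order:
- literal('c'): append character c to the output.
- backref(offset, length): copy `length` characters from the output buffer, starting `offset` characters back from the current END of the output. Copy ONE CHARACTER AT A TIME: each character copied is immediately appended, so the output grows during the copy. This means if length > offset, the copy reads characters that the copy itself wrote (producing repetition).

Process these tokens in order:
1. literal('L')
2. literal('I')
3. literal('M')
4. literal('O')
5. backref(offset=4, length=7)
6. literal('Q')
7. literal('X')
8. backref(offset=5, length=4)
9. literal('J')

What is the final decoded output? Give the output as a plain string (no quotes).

Token 1: literal('L'). Output: "L"
Token 2: literal('I'). Output: "LI"
Token 3: literal('M'). Output: "LIM"
Token 4: literal('O'). Output: "LIMO"
Token 5: backref(off=4, len=7) (overlapping!). Copied 'LIMOLIM' from pos 0. Output: "LIMOLIMOLIM"
Token 6: literal('Q'). Output: "LIMOLIMOLIMQ"
Token 7: literal('X'). Output: "LIMOLIMOLIMQX"
Token 8: backref(off=5, len=4). Copied 'LIMQ' from pos 8. Output: "LIMOLIMOLIMQXLIMQ"
Token 9: literal('J'). Output: "LIMOLIMOLIMQXLIMQJ"

Answer: LIMOLIMOLIMQXLIMQJ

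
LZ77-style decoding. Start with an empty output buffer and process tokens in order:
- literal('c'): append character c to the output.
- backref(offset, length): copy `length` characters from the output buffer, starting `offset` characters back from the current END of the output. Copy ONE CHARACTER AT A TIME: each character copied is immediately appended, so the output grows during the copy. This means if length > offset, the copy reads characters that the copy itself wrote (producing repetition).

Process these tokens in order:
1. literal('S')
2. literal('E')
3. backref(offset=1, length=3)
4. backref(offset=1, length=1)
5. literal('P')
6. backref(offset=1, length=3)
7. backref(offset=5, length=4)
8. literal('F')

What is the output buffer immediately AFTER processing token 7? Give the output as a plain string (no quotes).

Answer: SEEEEEPPPPEPPP

Derivation:
Token 1: literal('S'). Output: "S"
Token 2: literal('E'). Output: "SE"
Token 3: backref(off=1, len=3) (overlapping!). Copied 'EEE' from pos 1. Output: "SEEEE"
Token 4: backref(off=1, len=1). Copied 'E' from pos 4. Output: "SEEEEE"
Token 5: literal('P'). Output: "SEEEEEP"
Token 6: backref(off=1, len=3) (overlapping!). Copied 'PPP' from pos 6. Output: "SEEEEEPPPP"
Token 7: backref(off=5, len=4). Copied 'EPPP' from pos 5. Output: "SEEEEEPPPPEPPP"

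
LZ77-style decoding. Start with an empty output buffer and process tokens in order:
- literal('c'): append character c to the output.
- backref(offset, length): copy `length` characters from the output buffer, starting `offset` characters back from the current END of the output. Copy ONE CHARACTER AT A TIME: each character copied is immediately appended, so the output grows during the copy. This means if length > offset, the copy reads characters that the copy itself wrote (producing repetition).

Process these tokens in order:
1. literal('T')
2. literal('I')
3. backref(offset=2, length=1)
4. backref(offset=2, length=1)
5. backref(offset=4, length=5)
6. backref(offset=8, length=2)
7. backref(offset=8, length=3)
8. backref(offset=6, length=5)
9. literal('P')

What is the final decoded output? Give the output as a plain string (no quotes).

Answer: TITITITITITITITITITP

Derivation:
Token 1: literal('T'). Output: "T"
Token 2: literal('I'). Output: "TI"
Token 3: backref(off=2, len=1). Copied 'T' from pos 0. Output: "TIT"
Token 4: backref(off=2, len=1). Copied 'I' from pos 1. Output: "TITI"
Token 5: backref(off=4, len=5) (overlapping!). Copied 'TITIT' from pos 0. Output: "TITITITIT"
Token 6: backref(off=8, len=2). Copied 'IT' from pos 1. Output: "TITITITITIT"
Token 7: backref(off=8, len=3). Copied 'ITI' from pos 3. Output: "TITITITITITITI"
Token 8: backref(off=6, len=5). Copied 'TITIT' from pos 8. Output: "TITITITITITITITITIT"
Token 9: literal('P'). Output: "TITITITITITITITITITP"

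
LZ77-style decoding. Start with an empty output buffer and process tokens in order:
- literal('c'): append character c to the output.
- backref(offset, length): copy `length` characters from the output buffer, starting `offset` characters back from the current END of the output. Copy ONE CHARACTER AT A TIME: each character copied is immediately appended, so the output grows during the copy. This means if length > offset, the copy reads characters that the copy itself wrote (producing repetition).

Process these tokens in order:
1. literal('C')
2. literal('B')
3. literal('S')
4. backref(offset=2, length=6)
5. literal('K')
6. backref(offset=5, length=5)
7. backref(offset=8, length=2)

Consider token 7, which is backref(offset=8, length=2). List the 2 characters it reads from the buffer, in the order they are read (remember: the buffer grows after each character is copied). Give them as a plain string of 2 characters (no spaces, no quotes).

Answer: BS

Derivation:
Token 1: literal('C'). Output: "C"
Token 2: literal('B'). Output: "CB"
Token 3: literal('S'). Output: "CBS"
Token 4: backref(off=2, len=6) (overlapping!). Copied 'BSBSBS' from pos 1. Output: "CBSBSBSBS"
Token 5: literal('K'). Output: "CBSBSBSBSK"
Token 6: backref(off=5, len=5). Copied 'BSBSK' from pos 5. Output: "CBSBSBSBSKBSBSK"
Token 7: backref(off=8, len=2). Buffer before: "CBSBSBSBSKBSBSK" (len 15)
  byte 1: read out[7]='B', append. Buffer now: "CBSBSBSBSKBSBSKB"
  byte 2: read out[8]='S', append. Buffer now: "CBSBSBSBSKBSBSKBS"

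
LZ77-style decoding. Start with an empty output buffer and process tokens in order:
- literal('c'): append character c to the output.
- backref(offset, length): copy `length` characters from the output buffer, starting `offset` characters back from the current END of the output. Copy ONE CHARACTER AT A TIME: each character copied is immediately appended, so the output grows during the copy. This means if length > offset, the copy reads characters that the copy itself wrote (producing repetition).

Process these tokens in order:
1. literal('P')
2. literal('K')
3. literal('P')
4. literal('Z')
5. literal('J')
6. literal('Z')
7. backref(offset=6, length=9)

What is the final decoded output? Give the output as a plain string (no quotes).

Answer: PKPZJZPKPZJZPKP

Derivation:
Token 1: literal('P'). Output: "P"
Token 2: literal('K'). Output: "PK"
Token 3: literal('P'). Output: "PKP"
Token 4: literal('Z'). Output: "PKPZ"
Token 5: literal('J'). Output: "PKPZJ"
Token 6: literal('Z'). Output: "PKPZJZ"
Token 7: backref(off=6, len=9) (overlapping!). Copied 'PKPZJZPKP' from pos 0. Output: "PKPZJZPKPZJZPKP"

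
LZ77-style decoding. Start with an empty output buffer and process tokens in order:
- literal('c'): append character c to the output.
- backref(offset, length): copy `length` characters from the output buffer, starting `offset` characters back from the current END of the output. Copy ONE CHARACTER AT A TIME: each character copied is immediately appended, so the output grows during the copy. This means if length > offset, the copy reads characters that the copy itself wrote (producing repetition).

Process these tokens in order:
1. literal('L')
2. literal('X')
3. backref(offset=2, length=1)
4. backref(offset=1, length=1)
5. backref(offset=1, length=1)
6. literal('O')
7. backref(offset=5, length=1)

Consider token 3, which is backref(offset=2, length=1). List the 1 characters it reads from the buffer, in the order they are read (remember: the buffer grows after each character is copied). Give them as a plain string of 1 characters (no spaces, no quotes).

Answer: L

Derivation:
Token 1: literal('L'). Output: "L"
Token 2: literal('X'). Output: "LX"
Token 3: backref(off=2, len=1). Buffer before: "LX" (len 2)
  byte 1: read out[0]='L', append. Buffer now: "LXL"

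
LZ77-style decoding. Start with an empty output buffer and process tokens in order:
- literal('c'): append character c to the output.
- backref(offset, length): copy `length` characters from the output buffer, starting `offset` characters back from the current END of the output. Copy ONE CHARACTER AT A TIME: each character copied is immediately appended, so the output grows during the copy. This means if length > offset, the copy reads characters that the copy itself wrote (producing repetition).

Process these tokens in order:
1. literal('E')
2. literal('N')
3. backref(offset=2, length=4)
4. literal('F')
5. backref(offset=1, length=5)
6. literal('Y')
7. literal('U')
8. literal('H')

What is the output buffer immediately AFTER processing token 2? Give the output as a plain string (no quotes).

Answer: EN

Derivation:
Token 1: literal('E'). Output: "E"
Token 2: literal('N'). Output: "EN"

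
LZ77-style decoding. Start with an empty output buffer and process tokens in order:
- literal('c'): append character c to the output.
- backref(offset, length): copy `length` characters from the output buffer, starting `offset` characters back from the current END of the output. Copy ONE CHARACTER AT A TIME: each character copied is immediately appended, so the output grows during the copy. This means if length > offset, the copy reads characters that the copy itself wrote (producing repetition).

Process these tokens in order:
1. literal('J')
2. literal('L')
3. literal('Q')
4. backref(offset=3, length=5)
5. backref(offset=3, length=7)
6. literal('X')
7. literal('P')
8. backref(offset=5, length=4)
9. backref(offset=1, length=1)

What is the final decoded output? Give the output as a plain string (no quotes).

Token 1: literal('J'). Output: "J"
Token 2: literal('L'). Output: "JL"
Token 3: literal('Q'). Output: "JLQ"
Token 4: backref(off=3, len=5) (overlapping!). Copied 'JLQJL' from pos 0. Output: "JLQJLQJL"
Token 5: backref(off=3, len=7) (overlapping!). Copied 'QJLQJLQ' from pos 5. Output: "JLQJLQJLQJLQJLQ"
Token 6: literal('X'). Output: "JLQJLQJLQJLQJLQX"
Token 7: literal('P'). Output: "JLQJLQJLQJLQJLQXP"
Token 8: backref(off=5, len=4). Copied 'JLQX' from pos 12. Output: "JLQJLQJLQJLQJLQXPJLQX"
Token 9: backref(off=1, len=1). Copied 'X' from pos 20. Output: "JLQJLQJLQJLQJLQXPJLQXX"

Answer: JLQJLQJLQJLQJLQXPJLQXX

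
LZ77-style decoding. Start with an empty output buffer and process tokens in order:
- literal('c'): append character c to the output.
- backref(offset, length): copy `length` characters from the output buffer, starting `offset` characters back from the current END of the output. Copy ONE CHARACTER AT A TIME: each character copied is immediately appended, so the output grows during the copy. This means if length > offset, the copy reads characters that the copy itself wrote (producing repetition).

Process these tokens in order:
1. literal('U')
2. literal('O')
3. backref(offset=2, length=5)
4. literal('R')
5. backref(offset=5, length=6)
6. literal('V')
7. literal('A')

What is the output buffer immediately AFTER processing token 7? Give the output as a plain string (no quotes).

Answer: UOUOUOUROUOUROVA

Derivation:
Token 1: literal('U'). Output: "U"
Token 2: literal('O'). Output: "UO"
Token 3: backref(off=2, len=5) (overlapping!). Copied 'UOUOU' from pos 0. Output: "UOUOUOU"
Token 4: literal('R'). Output: "UOUOUOUR"
Token 5: backref(off=5, len=6) (overlapping!). Copied 'OUOURO' from pos 3. Output: "UOUOUOUROUOURO"
Token 6: literal('V'). Output: "UOUOUOUROUOUROV"
Token 7: literal('A'). Output: "UOUOUOUROUOUROVA"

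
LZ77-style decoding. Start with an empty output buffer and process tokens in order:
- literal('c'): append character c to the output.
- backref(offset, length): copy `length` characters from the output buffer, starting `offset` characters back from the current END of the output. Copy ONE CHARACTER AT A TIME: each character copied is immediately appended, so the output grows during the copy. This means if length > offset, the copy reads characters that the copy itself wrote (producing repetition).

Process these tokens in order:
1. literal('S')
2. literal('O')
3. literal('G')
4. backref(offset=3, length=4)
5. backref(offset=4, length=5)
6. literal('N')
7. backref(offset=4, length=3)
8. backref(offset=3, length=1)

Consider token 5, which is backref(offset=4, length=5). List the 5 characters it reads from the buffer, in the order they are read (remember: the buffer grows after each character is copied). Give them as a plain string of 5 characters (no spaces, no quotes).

Answer: SOGSS

Derivation:
Token 1: literal('S'). Output: "S"
Token 2: literal('O'). Output: "SO"
Token 3: literal('G'). Output: "SOG"
Token 4: backref(off=3, len=4) (overlapping!). Copied 'SOGS' from pos 0. Output: "SOGSOGS"
Token 5: backref(off=4, len=5). Buffer before: "SOGSOGS" (len 7)
  byte 1: read out[3]='S', append. Buffer now: "SOGSOGSS"
  byte 2: read out[4]='O', append. Buffer now: "SOGSOGSSO"
  byte 3: read out[5]='G', append. Buffer now: "SOGSOGSSOG"
  byte 4: read out[6]='S', append. Buffer now: "SOGSOGSSOGS"
  byte 5: read out[7]='S', append. Buffer now: "SOGSOGSSOGSS"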